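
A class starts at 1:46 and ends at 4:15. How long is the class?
From 1:46 to 4:15:
(4 x 60 + 15) - (1 x 60 + 46) = 255 - 106 = 149 minutes
= 2 hours and 29 minutes

Final answer: 2 hours and 29 minutes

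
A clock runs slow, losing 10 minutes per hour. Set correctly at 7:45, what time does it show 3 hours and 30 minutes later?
For every 60 true minutes, the faulty clock advances 60 - 10 = 50 minutes.
True elapsed: 3 hours and 30 minutes = 210 minutes.
Faulty clock advances: 210 x 50/60 = 175 minutes (drift: 35 minutes behind).
Shown time: 7:45 + 175 minutes = 10:40.

Final answer: 10:40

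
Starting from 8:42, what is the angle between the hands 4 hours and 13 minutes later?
First find the time 4 hours and 13 minutes after 8:42.
Total minutes: 8 x 60 + 42 + 4 x 60 + 13 = 775.
775 mod 720 = 55 minutes = 12:55.
Now compute the angle at 12:55:
Hour hand: 0 x 30 + 55 x 0.5 = 27.5 degrees
Minute hand: 55 x 6 = 330 degrees
Difference: |27.5 - 330| = 302.5 degrees
Smaller angle: 360 - 302.5 = 57.5 degrees

Final answer: 57.5 degrees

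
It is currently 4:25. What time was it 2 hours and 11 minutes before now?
Starting time: 4:25 = 265 total minutes past 12:00
Subtracting: 2 hours and 11 minutes = 131 minutes
265 - 131 = 134 minutes
= 2 hours and 14 minutes past 12:00 = 2:14

Final answer: 2:14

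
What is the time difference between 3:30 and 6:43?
From 3:30 to 6:43:
(6 x 60 + 43) - (3 x 60 + 30) = 403 - 210 = 193 minutes
= 3 hours and 13 minutes

Final answer: 3 hours and 13 minutes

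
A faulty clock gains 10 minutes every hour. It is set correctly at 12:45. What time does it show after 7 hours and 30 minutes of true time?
For every 60 true minutes, the faulty clock advances 60 + 10 = 70 minutes.
True elapsed: 7 hours and 30 minutes = 450 minutes.
Faulty clock advances: 450 x 70/60 = 525 minutes (drift: 75 minutes ahead).
Shown time: 12:45 + 525 minutes = 9:30.

Final answer: 9:30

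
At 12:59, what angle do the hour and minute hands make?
Hour hand position: 0 x 30 + 59 x 0.5 = 29.5 degrees
Minute hand position: 59 x 6 = 354 degrees
Difference: |29.5 - 354| = 324.5 degrees
Since 324.5 > 180, the smaller angle is 360 - 324.5 = 35.5 degrees

Final answer: 35.5 degrees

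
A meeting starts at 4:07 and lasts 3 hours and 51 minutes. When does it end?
Starting time: 4:07
Adding 51 minutes to 7 minutes: 7 + 51 = 58 minutes
Adding 3 hours: 4 + 3 = 7
Final time: 7:58

Final answer: 7:58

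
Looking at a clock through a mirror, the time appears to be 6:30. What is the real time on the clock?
Reflection across the vertical (12-6) axis maps a hand at angle A degrees to (360 - A) degrees, which sends a reading of T minutes past 12:00 to (720 - T) minutes past 12:00.
Mirror reads 6:30 = 390 minutes past 12:00.
Actual time: (720 - 390) mod 720 = 330 minutes = 5:30.

Final answer: 5:30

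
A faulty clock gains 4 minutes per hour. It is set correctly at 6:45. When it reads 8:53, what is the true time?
For every 60 true minutes, the faulty clock advances 64 minutes, so 1 faulty-clock minute corresponds to 60/64 true minutes.
From 6:45 to 8:53 on the faulty dial is 128 minutes.
True elapsed: 128 x 60/64 = 120 minutes = 2 hours.
True time: 6:45 + 2 hours = 8:45.

Final answer: 8:45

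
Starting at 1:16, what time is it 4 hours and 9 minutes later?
Starting time: 1:16
Adding 9 minutes to 16 minutes: 16 + 9 = 25 minutes
Adding 4 hours: 1 + 4 = 5
Final time: 5:25

Final answer: 5:25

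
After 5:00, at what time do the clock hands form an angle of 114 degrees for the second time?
At t minutes past 5:00, the hour hand is at 30 x 5 + 0.5t degrees and the minute hand is at 6t degrees.
The smaller angle between them is 114 degrees when |30H - 5.5t| = 114 or |30H - 5.5t| = 246.
With H = 5, solve 30 x 5 - 5.5t = +/- target for each target:
  t = (30 x 5 - 114) / 5.5 = 6.55
  t = (30 x 5 + 114) / 5.5 = 48
  t = (30 x 5 - 246) / 5.5 = -17.45 (outside (0, 60))
  t = (30 x 5 + 246) / 5.5 = 72 (outside (0, 60))
Valid solutions in (0, 60): {6.55, 48} minutes.
The second occurrence is t = 48 minutes.
The hands form a 114-degree angle at 48 minutes past 5:00.

Final answer: 48 minutes past 5:00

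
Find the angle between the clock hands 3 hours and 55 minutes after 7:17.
First find the time 3 hours and 55 minutes after 7:17.
Total minutes: 7 x 60 + 17 + 3 x 60 + 55 = 672.
672 mod 720 = 672 minutes = 11:12.
Now compute the angle at 11:12:
Hour hand: 11 x 30 + 12 x 0.5 = 336 degrees
Minute hand: 12 x 6 = 72 degrees
Difference: |336 - 72| = 264 degrees
Smaller angle: 360 - 264 = 96 degrees

Final answer: 96 degrees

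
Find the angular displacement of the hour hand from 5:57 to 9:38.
The hour hand moves 0.5 degrees per minute.
Time elapsed: 9:38 - 5:57 = 221 minutes
Angular displacement: 221 x 0.5 = 110.5 degrees

Final answer: 110.5 degrees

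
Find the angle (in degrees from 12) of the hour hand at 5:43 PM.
The hour hand moves 30 degrees per hour and 0.5 degrees per minute.
At 5:43: (5) x 30 + 43 x 0.5 = 150 + 21.5 = 171.5 degrees

Final answer: 171.5 degrees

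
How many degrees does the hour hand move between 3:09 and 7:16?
The hour hand moves 0.5 degrees per minute.
Time elapsed: 7:16 - 3:09 = 247 minutes
Angular displacement: 247 x 0.5 = 123.5 degrees

Final answer: 123.5 degrees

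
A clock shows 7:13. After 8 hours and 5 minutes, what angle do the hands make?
First find the time 8 hours and 5 minutes after 7:13.
Total minutes: 7 x 60 + 13 + 8 x 60 + 5 = 918.
918 mod 720 = 198 minutes = 3:18.
Now compute the angle at 3:18:
Hour hand: 3 x 30 + 18 x 0.5 = 99 degrees
Minute hand: 18 x 6 = 108 degrees
Difference: |99 - 108| = 9 degrees
The angle is 9 degrees

Final answer: 9 degrees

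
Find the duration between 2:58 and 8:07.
From 2:58 to 8:07:
(8 x 60 + 7) - (2 x 60 + 58) = 487 - 178 = 309 minutes
= 5 hours and 9 minutes

Final answer: 5 hours and 9 minutes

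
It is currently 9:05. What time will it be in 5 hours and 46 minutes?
Starting time: 9:05
Adding 46 minutes to 5 minutes: 5 + 46 = 51 minutes
Adding 5 hours: 9 + 5 = 14 - 12 = 2
Final time: 2:51

Final answer: 2:51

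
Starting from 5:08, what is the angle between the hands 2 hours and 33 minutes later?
First find the time 2 hours and 33 minutes after 5:08.
Total minutes: 5 x 60 + 8 + 2 x 60 + 33 = 461.
461 mod 720 = 461 minutes = 7:41.
Now compute the angle at 7:41:
Hour hand: 7 x 30 + 41 x 0.5 = 230.5 degrees
Minute hand: 41 x 6 = 246 degrees
Difference: |230.5 - 246| = 15.5 degrees
The angle is 15.5 degrees

Final answer: 15.5 degrees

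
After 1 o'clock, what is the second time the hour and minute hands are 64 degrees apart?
At t minutes past 1:00, the hour hand is at 30 x 1 + 0.5t degrees and the minute hand is at 6t degrees.
The smaller angle between them is 64 degrees when |30H - 5.5t| = 64 or |30H - 5.5t| = 296.
With H = 1, solve 30 x 1 - 5.5t = +/- target for each target:
  t = (30 x 1 - 64) / 5.5 = -6.18 (outside (0, 60))
  t = (30 x 1 + 64) / 5.5 = 17.09
  t = (30 x 1 - 296) / 5.5 = -48.36 (outside (0, 60))
  t = (30 x 1 + 296) / 5.5 = 59.27
Valid solutions in (0, 60): {17.09, 59.27} minutes.
The second occurrence is t = 59.27 minutes.
The hands form a 64-degree angle at 59.27 minutes past 1:00.

Final answer: 59.27 minutes past 1:00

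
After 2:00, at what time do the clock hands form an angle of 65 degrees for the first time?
At t minutes past 2:00, the hour hand is at 30 x 2 + 0.5t degrees and the minute hand is at 6t degrees.
The smaller angle between them is 65 degrees when |30H - 5.5t| = 65 or |30H - 5.5t| = 295.
With H = 2, solve 30 x 2 - 5.5t = +/- target for each target:
  t = (30 x 2 - 65) / 5.5 = -0.91 (outside (0, 60))
  t = (30 x 2 + 65) / 5.5 = 22.73
  t = (30 x 2 - 295) / 5.5 = -42.73 (outside (0, 60))
  t = (30 x 2 + 295) / 5.5 = 64.55 (outside (0, 60))
Valid solutions in (0, 60): {22.73} minutes.
The first occurrence is t = 22.73 minutes.
The hands form a 65-degree angle at 22.73 minutes past 2:00.

Final answer: 22.73 minutes past 2:00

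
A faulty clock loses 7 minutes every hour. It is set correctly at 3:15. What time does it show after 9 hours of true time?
For every 60 true minutes, the faulty clock advances 60 - 7 = 53 minutes.
True elapsed: 9 hours = 540 minutes.
Faulty clock advances: 540 x 53/60 = 477 minutes (drift: 63 minutes behind).
Shown time: 3:15 + 477 minutes = 11:12.

Final answer: 11:12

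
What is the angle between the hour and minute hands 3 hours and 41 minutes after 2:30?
First find the time 3 hours and 41 minutes after 2:30.
Total minutes: 2 x 60 + 30 + 3 x 60 + 41 = 371.
371 mod 720 = 371 minutes = 6:11.
Now compute the angle at 6:11:
Hour hand: 6 x 30 + 11 x 0.5 = 185.5 degrees
Minute hand: 11 x 6 = 66 degrees
Difference: |185.5 - 66| = 119.5 degrees
The angle is 119.5 degrees

Final answer: 119.5 degrees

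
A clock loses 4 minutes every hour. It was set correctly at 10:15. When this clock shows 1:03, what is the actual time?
For every 60 true minutes, the faulty clock advances 56 minutes, so 1 faulty-clock minute corresponds to 60/56 true minutes.
From 10:15 to 1:03 on the faulty dial is 168 minutes.
True elapsed: 168 x 60/56 = 180 minutes = 3 hours.
True time: 10:15 + 3 hours = 1:15.

Final answer: 1:15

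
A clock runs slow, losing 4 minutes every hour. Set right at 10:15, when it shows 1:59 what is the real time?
For every 60 true minutes, the faulty clock advances 56 minutes, so 1 faulty-clock minute corresponds to 60/56 true minutes.
From 10:15 to 1:59 on the faulty dial is 224 minutes.
True elapsed: 224 x 60/56 = 240 minutes = 4 hours.
True time: 10:15 + 4 hours = 2:15.

Final answer: 2:15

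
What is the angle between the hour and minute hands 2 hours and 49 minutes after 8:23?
First find the time 2 hours and 49 minutes after 8:23.
Total minutes: 8 x 60 + 23 + 2 x 60 + 49 = 672.
672 mod 720 = 672 minutes = 11:12.
Now compute the angle at 11:12:
Hour hand: 11 x 30 + 12 x 0.5 = 336 degrees
Minute hand: 12 x 6 = 72 degrees
Difference: |336 - 72| = 264 degrees
Smaller angle: 360 - 264 = 96 degrees

Final answer: 96 degrees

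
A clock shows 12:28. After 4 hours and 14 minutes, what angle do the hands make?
First find the time 4 hours and 14 minutes after 12:28.
Total minutes: 12 x 60 + 28 + 4 x 60 + 14 = 1002.
1002 mod 720 = 282 minutes = 4:42.
Now compute the angle at 4:42:
Hour hand: 4 x 30 + 42 x 0.5 = 141 degrees
Minute hand: 42 x 6 = 252 degrees
Difference: |141 - 252| = 111 degrees
The angle is 111 degrees

Final answer: 111 degrees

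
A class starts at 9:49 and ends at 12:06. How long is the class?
From 9:49 to 12:06:
(12 x 60 + 6) - (9 x 60 + 49) = 726 - 589 = 137 minutes
= 2 hours and 17 minutes

Final answer: 2 hours and 17 minutes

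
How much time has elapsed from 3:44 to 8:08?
From 3:44 to 8:08:
(8 x 60 + 8) - (3 x 60 + 44) = 488 - 224 = 264 minutes
= 4 hours and 24 minutes

Final answer: 4 hours and 24 minutes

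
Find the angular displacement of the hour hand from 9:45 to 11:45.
The hour hand moves 0.5 degrees per minute.
Time elapsed: 11:45 - 9:45 = 120 minutes
Angular displacement: 120 x 0.5 = 60 degrees

Final answer: 60 degrees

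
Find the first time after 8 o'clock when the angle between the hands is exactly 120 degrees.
At t minutes past 8:00, the hour hand is at 30 x 8 + 0.5t degrees and the minute hand is at 6t degrees.
The smaller angle between them is 120 degrees when |30H - 5.5t| = 120 or |30H - 5.5t| = 240.
With H = 8, solve 30 x 8 - 5.5t = +/- target for each target:
  t = (30 x 8 - 120) / 5.5 = 21.82
  t = (30 x 8 + 120) / 5.5 = 65.45 (outside (0, 60))
  t = (30 x 8 - 240) / 5.5 = 0 (outside (0, 60))
  t = (30 x 8 + 240) / 5.5 = 87.27 (outside (0, 60))
Valid solutions in (0, 60): {21.82} minutes.
The first occurrence is t = 21.82 minutes.
The hands form a 120-degree angle at 21.82 minutes past 8:00.

Final answer: 21.82 minutes past 8:00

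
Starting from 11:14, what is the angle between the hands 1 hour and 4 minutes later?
First find the time 1 hour and 4 minutes after 11:14.
Total minutes: 11 x 60 + 14 + 1 x 60 + 4 = 738.
738 mod 720 = 18 minutes = 12:18.
Now compute the angle at 12:18:
Hour hand: 0 x 30 + 18 x 0.5 = 9 degrees
Minute hand: 18 x 6 = 108 degrees
Difference: |9 - 108| = 99 degrees
The angle is 99 degrees

Final answer: 99 degrees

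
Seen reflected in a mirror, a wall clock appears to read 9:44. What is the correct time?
Reflection across the vertical (12-6) axis maps a hand at angle A degrees to (360 - A) degrees, which sends a reading of T minutes past 12:00 to (720 - T) minutes past 12:00.
Mirror reads 9:44 = 584 minutes past 12:00.
Actual time: (720 - 584) mod 720 = 136 minutes = 2:16.

Final answer: 2:16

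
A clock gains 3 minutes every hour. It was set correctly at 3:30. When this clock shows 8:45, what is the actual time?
For every 60 true minutes, the faulty clock advances 63 minutes, so 1 faulty-clock minute corresponds to 60/63 true minutes.
From 3:30 to 8:45 on the faulty dial is 315 minutes.
True elapsed: 315 x 60/63 = 300 minutes = 5 hours.
True time: 3:30 + 5 hours = 8:30.

Final answer: 8:30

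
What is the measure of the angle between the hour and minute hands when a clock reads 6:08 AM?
Hour hand position: 6 x 30 + 8 x 0.5 = 184 degrees
Minute hand position: 8 x 6 = 48 degrees
Difference: |184 - 48| = 136 degrees
The angle between the hands is 136 degrees

Final answer: 136 degrees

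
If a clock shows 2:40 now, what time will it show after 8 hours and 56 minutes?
Starting time: 2:40
Adding 56 minutes to 40 minutes: 40 + 56 = 96 minutes = 1 hour and 36 minutes
Adding 8 hours: 2 + 8 + 1 (carry) = 11
Final time: 11:36

Final answer: 11:36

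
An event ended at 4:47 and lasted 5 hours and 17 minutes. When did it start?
Starting time: 4:47 = 287 total minutes past 12:00
Subtracting: 5 hours and 17 minutes = 317 minutes
287 - 317 = -30 (negative, add 12 hours = 720) = 690 minutes
= 11 hours and 30 minutes past 12:00 = 11:30

Final answer: 11:30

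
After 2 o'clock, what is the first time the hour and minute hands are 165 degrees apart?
At t minutes past 2:00, the hour hand is at 30 x 2 + 0.5t degrees and the minute hand is at 6t degrees.
The smaller angle between them is 165 degrees when |30H - 5.5t| = 165 or |30H - 5.5t| = 195.
With H = 2, solve 30 x 2 - 5.5t = +/- target for each target:
  t = (30 x 2 - 165) / 5.5 = -19.09 (outside (0, 60))
  t = (30 x 2 + 165) / 5.5 = 40.91
  t = (30 x 2 - 195) / 5.5 = -24.55 (outside (0, 60))
  t = (30 x 2 + 195) / 5.5 = 46.36
Valid solutions in (0, 60): {40.91, 46.36} minutes.
The first occurrence is t = 40.91 minutes.
The hands form a 165-degree angle at 40.91 minutes past 2:00.

Final answer: 40.91 minutes past 2:00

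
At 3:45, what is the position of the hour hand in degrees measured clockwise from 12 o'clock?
The hour hand moves 30 degrees per hour and 0.5 degrees per minute.
At 3:45: (3) x 30 + 45 x 0.5 = 90 + 22.5 = 112.5 degrees

Final answer: 112.5 degrees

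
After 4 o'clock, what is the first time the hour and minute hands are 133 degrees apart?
At t minutes past 4:00, the hour hand is at 30 x 4 + 0.5t degrees and the minute hand is at 6t degrees.
The smaller angle between them is 133 degrees when |30H - 5.5t| = 133 or |30H - 5.5t| = 227.
With H = 4, solve 30 x 4 - 5.5t = +/- target for each target:
  t = (30 x 4 - 133) / 5.5 = -2.36 (outside (0, 60))
  t = (30 x 4 + 133) / 5.5 = 46
  t = (30 x 4 - 227) / 5.5 = -19.45 (outside (0, 60))
  t = (30 x 4 + 227) / 5.5 = 63.09 (outside (0, 60))
Valid solutions in (0, 60): {46} minutes.
The first occurrence is t = 46 minutes.
The hands form a 133-degree angle at 46 minutes past 4:00.

Final answer: 46 minutes past 4:00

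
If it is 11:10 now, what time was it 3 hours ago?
Starting time: 11:10 = 670 total minutes past 12:00
Subtracting: 3 hours = 180 minutes
670 - 180 = 490 minutes
= 8 hours and 10 minutes past 12:00 = 8:10

Final answer: 8:10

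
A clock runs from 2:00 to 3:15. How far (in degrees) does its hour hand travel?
The hour hand moves 0.5 degrees per minute.
Time elapsed: 3:15 - 2:00 = 75 minutes
Angular displacement: 75 x 0.5 = 37.5 degrees

Final answer: 37.5 degrees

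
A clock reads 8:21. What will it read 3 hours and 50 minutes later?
Starting time: 8:21
Adding 50 minutes to 21 minutes: 21 + 50 = 71 minutes = 1 hour and 11 minutes
Adding 3 hours: 8 + 3 + 1 (carry) = 12
Final time: 12:11

Final answer: 12:11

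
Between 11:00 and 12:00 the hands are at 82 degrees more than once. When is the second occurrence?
At t minutes past 11:00, the hour hand is at 30 x 11 + 0.5t degrees and the minute hand is at 6t degrees.
The smaller angle between them is 82 degrees when |30H - 5.5t| = 82 or |30H - 5.5t| = 278.
With H = 11, solve 30 x 11 - 5.5t = +/- target for each target:
  t = (30 x 11 - 82) / 5.5 = 45.09
  t = (30 x 11 + 82) / 5.5 = 74.91 (outside (0, 60))
  t = (30 x 11 - 278) / 5.5 = 9.45
  t = (30 x 11 + 278) / 5.5 = 110.55 (outside (0, 60))
Valid solutions in (0, 60): {9.45, 45.09} minutes.
The second occurrence is t = 45.09 minutes.
The hands form a 82-degree angle at 45.09 minutes past 11:00.

Final answer: 45.09 minutes past 11:00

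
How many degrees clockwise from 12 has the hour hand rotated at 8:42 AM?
The hour hand moves 30 degrees per hour and 0.5 degrees per minute.
At 8:42: (8) x 30 + 42 x 0.5 = 240 + 21 = 261 degrees

Final answer: 261 degrees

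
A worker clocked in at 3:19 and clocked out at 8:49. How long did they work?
From 3:19 to 8:49:
(8 x 60 + 49) - (3 x 60 + 19) = 529 - 199 = 330 minutes
= 5 hours and 30 minutes

Final answer: 5 hours and 30 minutes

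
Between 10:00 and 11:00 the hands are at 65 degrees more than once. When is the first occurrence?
At t minutes past 10:00, the hour hand is at 30 x 10 + 0.5t degrees and the minute hand is at 6t degrees.
The smaller angle between them is 65 degrees when |30H - 5.5t| = 65 or |30H - 5.5t| = 295.
With H = 10, solve 30 x 10 - 5.5t = +/- target for each target:
  t = (30 x 10 - 65) / 5.5 = 42.73
  t = (30 x 10 + 65) / 5.5 = 66.36 (outside (0, 60))
  t = (30 x 10 - 295) / 5.5 = 0.91
  t = (30 x 10 + 295) / 5.5 = 108.18 (outside (0, 60))
Valid solutions in (0, 60): {0.91, 42.73} minutes.
The first occurrence is t = 0.91 minutes.
The hands form a 65-degree angle at 0.91 minutes past 10:00.

Final answer: 0.91 minutes past 10:00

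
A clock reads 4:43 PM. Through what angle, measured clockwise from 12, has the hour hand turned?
The hour hand moves 30 degrees per hour and 0.5 degrees per minute.
At 4:43: (4) x 30 + 43 x 0.5 = 120 + 21.5 = 141.5 degrees

Final answer: 141.5 degrees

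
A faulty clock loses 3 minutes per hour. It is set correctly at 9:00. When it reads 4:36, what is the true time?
For every 60 true minutes, the faulty clock advances 57 minutes, so 1 faulty-clock minute corresponds to 60/57 true minutes.
From 9:00 to 4:36 on the faulty dial is 456 minutes.
True elapsed: 456 x 60/57 = 480 minutes = 8 hours.
True time: 9:00 + 8 hours = 5:00.

Final answer: 5:00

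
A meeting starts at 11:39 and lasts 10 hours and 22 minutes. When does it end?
Starting time: 11:39
Adding 22 minutes to 39 minutes: 39 + 22 = 61 minutes = 1 hour and 1 minute
Adding 10 hours: 11 + 10 + 1 (carry) = 22 - 12 = 10
Final time: 10:01

Final answer: 10:01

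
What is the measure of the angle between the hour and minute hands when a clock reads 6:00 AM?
Hour hand position: 6 x 30 + 0 x 0.5 = 180 degrees
Minute hand position: 0 x 6 = 0 degrees
Difference: |180 - 0| = 180 degrees
The angle between the hands is 180 degrees

Final answer: 180 degrees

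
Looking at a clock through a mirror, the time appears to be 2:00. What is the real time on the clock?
Reflection across the vertical (12-6) axis maps a hand at angle A degrees to (360 - A) degrees, which sends a reading of T minutes past 12:00 to (720 - T) minutes past 12:00.
Mirror reads 2:00 = 120 minutes past 12:00.
Actual time: (720 - 120) mod 720 = 600 minutes = 10:00.

Final answer: 10:00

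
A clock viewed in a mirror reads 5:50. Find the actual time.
Reflection across the vertical (12-6) axis maps a hand at angle A degrees to (360 - A) degrees, which sends a reading of T minutes past 12:00 to (720 - T) minutes past 12:00.
Mirror reads 5:50 = 350 minutes past 12:00.
Actual time: (720 - 350) mod 720 = 370 minutes = 6:10.

Final answer: 6:10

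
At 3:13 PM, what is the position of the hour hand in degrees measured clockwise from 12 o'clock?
The hour hand moves 30 degrees per hour and 0.5 degrees per minute.
At 3:13: (3) x 30 + 13 x 0.5 = 90 + 6.5 = 96.5 degrees

Final answer: 96.5 degrees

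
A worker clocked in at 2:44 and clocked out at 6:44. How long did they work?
From 2:44 to 6:44:
(6 x 60 + 44) - (2 x 60 + 44) = 404 - 164 = 240 minutes
= 4 hours

Final answer: 4 hours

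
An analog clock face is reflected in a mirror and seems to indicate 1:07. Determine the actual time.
Reflection across the vertical (12-6) axis maps a hand at angle A degrees to (360 - A) degrees, which sends a reading of T minutes past 12:00 to (720 - T) minutes past 12:00.
Mirror reads 1:07 = 67 minutes past 12:00.
Actual time: (720 - 67) mod 720 = 653 minutes = 10:53.

Final answer: 10:53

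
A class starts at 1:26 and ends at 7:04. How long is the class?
From 1:26 to 7:04:
(7 x 60 + 4) - (1 x 60 + 26) = 424 - 86 = 338 minutes
= 5 hours and 38 minutes

Final answer: 5 hours and 38 minutes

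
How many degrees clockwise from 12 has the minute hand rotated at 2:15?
The minute hand moves 6 degrees per minute.
At 2:15: 15 x 6 = 90 degrees

Final answer: 90 degrees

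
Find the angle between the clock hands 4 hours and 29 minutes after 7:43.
First find the time 4 hours and 29 minutes after 7:43.
Total minutes: 7 x 60 + 43 + 4 x 60 + 29 = 732.
732 mod 720 = 12 minutes = 12:12.
Now compute the angle at 12:12:
Hour hand: 0 x 30 + 12 x 0.5 = 6 degrees
Minute hand: 12 x 6 = 72 degrees
Difference: |6 - 72| = 66 degrees
The angle is 66 degrees

Final answer: 66 degrees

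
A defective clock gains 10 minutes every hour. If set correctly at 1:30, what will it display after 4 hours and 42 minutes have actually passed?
For every 60 true minutes, the faulty clock advances 60 + 10 = 70 minutes.
True elapsed: 4 hours and 42 minutes = 282 minutes.
Faulty clock advances: 282 x 70/60 = 329 minutes (drift: 47 minutes ahead).
Shown time: 1:30 + 329 minutes = 6:59.

Final answer: 6:59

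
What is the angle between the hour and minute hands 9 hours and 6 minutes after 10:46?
First find the time 9 hours and 6 minutes after 10:46.
Total minutes: 10 x 60 + 46 + 9 x 60 + 6 = 1192.
1192 mod 720 = 472 minutes = 7:52.
Now compute the angle at 7:52:
Hour hand: 7 x 30 + 52 x 0.5 = 236 degrees
Minute hand: 52 x 6 = 312 degrees
Difference: |236 - 312| = 76 degrees
The angle is 76 degrees

Final answer: 76 degrees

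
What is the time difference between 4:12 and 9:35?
From 4:12 to 9:35:
(9 x 60 + 35) - (4 x 60 + 12) = 575 - 252 = 323 minutes
= 5 hours and 23 minutes

Final answer: 5 hours and 23 minutes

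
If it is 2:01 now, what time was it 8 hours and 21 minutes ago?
Starting time: 2:01 = 121 total minutes past 12:00
Subtracting: 8 hours and 21 minutes = 501 minutes
121 - 501 = -380 (negative, add 12 hours = 720) = 340 minutes
= 5 hours and 40 minutes past 12:00 = 5:40

Final answer: 5:40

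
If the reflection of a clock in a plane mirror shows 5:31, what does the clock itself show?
Reflection across the vertical (12-6) axis maps a hand at angle A degrees to (360 - A) degrees, which sends a reading of T minutes past 12:00 to (720 - T) minutes past 12:00.
Mirror reads 5:31 = 331 minutes past 12:00.
Actual time: (720 - 331) mod 720 = 389 minutes = 6:29.

Final answer: 6:29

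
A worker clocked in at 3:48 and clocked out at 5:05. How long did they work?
From 3:48 to 5:05:
(5 x 60 + 5) - (3 x 60 + 48) = 305 - 228 = 77 minutes
= 1 hour and 17 minutes

Final answer: 1 hour and 17 minutes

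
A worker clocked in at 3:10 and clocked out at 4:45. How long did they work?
From 3:10 to 4:45:
(4 x 60 + 45) - (3 x 60 + 10) = 285 - 190 = 95 minutes
= 1 hour and 35 minutes

Final answer: 1 hour and 35 minutes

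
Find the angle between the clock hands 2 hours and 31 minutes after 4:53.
First find the time 2 hours and 31 minutes after 4:53.
Total minutes: 4 x 60 + 53 + 2 x 60 + 31 = 444.
444 mod 720 = 444 minutes = 7:24.
Now compute the angle at 7:24:
Hour hand: 7 x 30 + 24 x 0.5 = 222 degrees
Minute hand: 24 x 6 = 144 degrees
Difference: |222 - 144| = 78 degrees
The angle is 78 degrees

Final answer: 78 degrees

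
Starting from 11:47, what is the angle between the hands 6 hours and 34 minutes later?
First find the time 6 hours and 34 minutes after 11:47.
Total minutes: 11 x 60 + 47 + 6 x 60 + 34 = 1101.
1101 mod 720 = 381 minutes = 6:21.
Now compute the angle at 6:21:
Hour hand: 6 x 30 + 21 x 0.5 = 190.5 degrees
Minute hand: 21 x 6 = 126 degrees
Difference: |190.5 - 126| = 64.5 degrees
The angle is 64.5 degrees

Final answer: 64.5 degrees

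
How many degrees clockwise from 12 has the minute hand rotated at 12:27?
The minute hand moves 6 degrees per minute.
At 12:27: 27 x 6 = 162 degrees

Final answer: 162 degrees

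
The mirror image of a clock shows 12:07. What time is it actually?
Reflection across the vertical (12-6) axis maps a hand at angle A degrees to (360 - A) degrees, which sends a reading of T minutes past 12:00 to (720 - T) minutes past 12:00.
Mirror reads 12:07 = 7 minutes past 12:00.
Actual time: (720 - 7) mod 720 = 713 minutes = 11:53.

Final answer: 11:53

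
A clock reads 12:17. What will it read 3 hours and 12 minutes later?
Starting time: 12:17
Adding 12 minutes to 17 minutes: 17 + 12 = 29 minutes
Adding 3 hours: 12 + 3 = 15 - 12 = 3
Final time: 3:29

Final answer: 3:29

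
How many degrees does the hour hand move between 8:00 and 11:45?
The hour hand moves 0.5 degrees per minute.
Time elapsed: 11:45 - 8:00 = 225 minutes
Angular displacement: 225 x 0.5 = 112.5 degrees

Final answer: 112.5 degrees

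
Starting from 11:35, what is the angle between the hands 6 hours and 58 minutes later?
First find the time 6 hours and 58 minutes after 11:35.
Total minutes: 11 x 60 + 35 + 6 x 60 + 58 = 1113.
1113 mod 720 = 393 minutes = 6:33.
Now compute the angle at 6:33:
Hour hand: 6 x 30 + 33 x 0.5 = 196.5 degrees
Minute hand: 33 x 6 = 198 degrees
Difference: |196.5 - 198| = 1.5 degrees
The angle is 1.5 degrees

Final answer: 1.5 degrees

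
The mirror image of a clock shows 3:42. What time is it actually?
Reflection across the vertical (12-6) axis maps a hand at angle A degrees to (360 - A) degrees, which sends a reading of T minutes past 12:00 to (720 - T) minutes past 12:00.
Mirror reads 3:42 = 222 minutes past 12:00.
Actual time: (720 - 222) mod 720 = 498 minutes = 8:18.

Final answer: 8:18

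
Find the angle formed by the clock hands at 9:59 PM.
Hour hand position: 9 x 30 + 59 x 0.5 = 299.5 degrees
Minute hand position: 59 x 6 = 354 degrees
Difference: |299.5 - 354| = 54.5 degrees
The angle between the hands is 54.5 degrees

Final answer: 54.5 degrees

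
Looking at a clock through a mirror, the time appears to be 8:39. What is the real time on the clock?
Reflection across the vertical (12-6) axis maps a hand at angle A degrees to (360 - A) degrees, which sends a reading of T minutes past 12:00 to (720 - T) minutes past 12:00.
Mirror reads 8:39 = 519 minutes past 12:00.
Actual time: (720 - 519) mod 720 = 201 minutes = 3:21.

Final answer: 3:21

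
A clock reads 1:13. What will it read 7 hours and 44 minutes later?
Starting time: 1:13
Adding 44 minutes to 13 minutes: 13 + 44 = 57 minutes
Adding 7 hours: 1 + 7 = 8
Final time: 8:57

Final answer: 8:57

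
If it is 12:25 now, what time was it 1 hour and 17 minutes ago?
Starting time: 12:25 = 25 total minutes past 12:00
Subtracting: 1 hour and 17 minutes = 77 minutes
25 - 77 = -52 (negative, add 12 hours = 720) = 668 minutes
= 11 hours and 8 minutes past 12:00 = 11:08

Final answer: 11:08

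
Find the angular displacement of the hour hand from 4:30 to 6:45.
The hour hand moves 0.5 degrees per minute.
Time elapsed: 6:45 - 4:30 = 135 minutes
Angular displacement: 135 x 0.5 = 67.5 degrees

Final answer: 67.5 degrees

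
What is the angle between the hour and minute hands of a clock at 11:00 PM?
Hour hand position: 11 x 30 + 0 x 0.5 = 330 degrees
Minute hand position: 0 x 6 = 0 degrees
Difference: |330 - 0| = 330 degrees
Since 330 > 180, the smaller angle is 360 - 330 = 30 degrees

Final answer: 30 degrees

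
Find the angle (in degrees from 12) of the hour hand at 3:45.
The hour hand moves 30 degrees per hour and 0.5 degrees per minute.
At 3:45: (3) x 30 + 45 x 0.5 = 90 + 22.5 = 112.5 degrees

Final answer: 112.5 degrees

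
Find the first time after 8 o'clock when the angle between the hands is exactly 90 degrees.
At t minutes past 8:00, the hour hand is at 30 x 8 + 0.5t degrees and the minute hand is at 6t degrees.
The smaller angle between them is 90 degrees when |30H - 5.5t| = 90 or |30H - 5.5t| = 270.
With H = 8, solve 30 x 8 - 5.5t = +/- target for each target:
  t = (30 x 8 - 90) / 5.5 = 27.27
  t = (30 x 8 + 90) / 5.5 = 60 (outside (0, 60))
  t = (30 x 8 - 270) / 5.5 = -5.45 (outside (0, 60))
  t = (30 x 8 + 270) / 5.5 = 92.73 (outside (0, 60))
Valid solutions in (0, 60): {27.27} minutes.
The first occurrence is t = 27.27 minutes.
The hands form a 90-degree angle at 27.27 minutes past 8:00.

Final answer: 27.27 minutes past 8:00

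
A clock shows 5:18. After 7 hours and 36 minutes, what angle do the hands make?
First find the time 7 hours and 36 minutes after 5:18.
Total minutes: 5 x 60 + 18 + 7 x 60 + 36 = 774.
774 mod 720 = 54 minutes = 12:54.
Now compute the angle at 12:54:
Hour hand: 0 x 30 + 54 x 0.5 = 27 degrees
Minute hand: 54 x 6 = 324 degrees
Difference: |27 - 324| = 297 degrees
Smaller angle: 360 - 297 = 63 degrees

Final answer: 63 degrees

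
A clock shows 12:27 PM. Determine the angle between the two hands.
Hour hand position: 0 x 30 + 27 x 0.5 = 13.5 degrees
Minute hand position: 27 x 6 = 162 degrees
Difference: |13.5 - 162| = 148.5 degrees
The angle between the hands is 148.5 degrees

Final answer: 148.5 degrees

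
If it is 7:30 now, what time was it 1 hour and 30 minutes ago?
Starting time: 7:30 = 450 total minutes past 12:00
Subtracting: 1 hour and 30 minutes = 90 minutes
450 - 90 = 360 minutes
= 6 hours past 12:00 = 6:00

Final answer: 6:00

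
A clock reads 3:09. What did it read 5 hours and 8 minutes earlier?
Starting time: 3:09 = 189 total minutes past 12:00
Subtracting: 5 hours and 8 minutes = 308 minutes
189 - 308 = -119 (negative, add 12 hours = 720) = 601 minutes
= 10 hours and 1 minute past 12:00 = 10:01

Final answer: 10:01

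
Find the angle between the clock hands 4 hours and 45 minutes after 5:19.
First find the time 4 hours and 45 minutes after 5:19.
Total minutes: 5 x 60 + 19 + 4 x 60 + 45 = 604.
604 mod 720 = 604 minutes = 10:04.
Now compute the angle at 10:04:
Hour hand: 10 x 30 + 4 x 0.5 = 302 degrees
Minute hand: 4 x 6 = 24 degrees
Difference: |302 - 24| = 278 degrees
Smaller angle: 360 - 278 = 82 degrees

Final answer: 82 degrees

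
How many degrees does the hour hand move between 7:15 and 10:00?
The hour hand moves 0.5 degrees per minute.
Time elapsed: 10:00 - 7:15 = 165 minutes
Angular displacement: 165 x 0.5 = 82.5 degrees

Final answer: 82.5 degrees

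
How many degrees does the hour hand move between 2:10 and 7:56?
The hour hand moves 0.5 degrees per minute.
Time elapsed: 7:56 - 2:10 = 346 minutes
Angular displacement: 346 x 0.5 = 173 degrees

Final answer: 173 degrees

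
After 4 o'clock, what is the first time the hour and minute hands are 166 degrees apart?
At t minutes past 4:00, the hour hand is at 30 x 4 + 0.5t degrees and the minute hand is at 6t degrees.
The smaller angle between them is 166 degrees when |30H - 5.5t| = 166 or |30H - 5.5t| = 194.
With H = 4, solve 30 x 4 - 5.5t = +/- target for each target:
  t = (30 x 4 - 166) / 5.5 = -8.36 (outside (0, 60))
  t = (30 x 4 + 166) / 5.5 = 52
  t = (30 x 4 - 194) / 5.5 = -13.45 (outside (0, 60))
  t = (30 x 4 + 194) / 5.5 = 57.09
Valid solutions in (0, 60): {52, 57.09} minutes.
The first occurrence is t = 52 minutes.
The hands form a 166-degree angle at 52 minutes past 4:00.

Final answer: 52 minutes past 4:00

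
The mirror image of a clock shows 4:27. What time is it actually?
Reflection across the vertical (12-6) axis maps a hand at angle A degrees to (360 - A) degrees, which sends a reading of T minutes past 12:00 to (720 - T) minutes past 12:00.
Mirror reads 4:27 = 267 minutes past 12:00.
Actual time: (720 - 267) mod 720 = 453 minutes = 7:33.

Final answer: 7:33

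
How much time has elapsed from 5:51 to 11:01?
From 5:51 to 11:01:
(11 x 60 + 1) - (5 x 60 + 51) = 661 - 351 = 310 minutes
= 5 hours and 10 minutes

Final answer: 5 hours and 10 minutes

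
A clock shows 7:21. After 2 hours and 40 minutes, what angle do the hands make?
First find the time 2 hours and 40 minutes after 7:21.
Total minutes: 7 x 60 + 21 + 2 x 60 + 40 = 601.
601 mod 720 = 601 minutes = 10:01.
Now compute the angle at 10:01:
Hour hand: 10 x 30 + 1 x 0.5 = 300.5 degrees
Minute hand: 1 x 6 = 6 degrees
Difference: |300.5 - 6| = 294.5 degrees
Smaller angle: 360 - 294.5 = 65.5 degrees

Final answer: 65.5 degrees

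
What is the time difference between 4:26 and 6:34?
From 4:26 to 6:34:
(6 x 60 + 34) - (4 x 60 + 26) = 394 - 266 = 128 minutes
= 2 hours and 8 minutes

Final answer: 2 hours and 8 minutes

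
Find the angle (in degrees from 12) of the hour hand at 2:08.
The hour hand moves 30 degrees per hour and 0.5 degrees per minute.
At 2:08: (2) x 30 + 8 x 0.5 = 60 + 4 = 64 degrees

Final answer: 64 degrees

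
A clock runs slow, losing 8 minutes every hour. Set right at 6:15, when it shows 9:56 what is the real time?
For every 60 true minutes, the faulty clock advances 52 minutes, so 1 faulty-clock minute corresponds to 60/52 true minutes.
From 6:15 to 9:56 on the faulty dial is 221 minutes.
True elapsed: 221 x 60/52 = 255 minutes = 4 hours and 15 minutes.
True time: 6:15 + 4 hours and 15 minutes = 10:30.

Final answer: 10:30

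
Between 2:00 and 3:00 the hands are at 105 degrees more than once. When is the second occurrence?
At t minutes past 2:00, the hour hand is at 30 x 2 + 0.5t degrees and the minute hand is at 6t degrees.
The smaller angle between them is 105 degrees when |30H - 5.5t| = 105 or |30H - 5.5t| = 255.
With H = 2, solve 30 x 2 - 5.5t = +/- target for each target:
  t = (30 x 2 - 105) / 5.5 = -8.18 (outside (0, 60))
  t = (30 x 2 + 105) / 5.5 = 30
  t = (30 x 2 - 255) / 5.5 = -35.45 (outside (0, 60))
  t = (30 x 2 + 255) / 5.5 = 57.27
Valid solutions in (0, 60): {30, 57.27} minutes.
The second occurrence is t = 57.27 minutes.
The hands form a 105-degree angle at 57.27 minutes past 2:00.

Final answer: 57.27 minutes past 2:00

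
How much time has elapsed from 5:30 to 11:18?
From 5:30 to 11:18:
(11 x 60 + 18) - (5 x 60 + 30) = 678 - 330 = 348 minutes
= 5 hours and 48 minutes

Final answer: 5 hours and 48 minutes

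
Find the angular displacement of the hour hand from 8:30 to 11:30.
The hour hand moves 0.5 degrees per minute.
Time elapsed: 11:30 - 8:30 = 180 minutes
Angular displacement: 180 x 0.5 = 90 degrees

Final answer: 90 degrees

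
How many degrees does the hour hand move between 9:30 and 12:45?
The hour hand moves 0.5 degrees per minute.
Time elapsed: 12:45 - 9:30 = 195 minutes
Angular displacement: 195 x 0.5 = 97.5 degrees

Final answer: 97.5 degrees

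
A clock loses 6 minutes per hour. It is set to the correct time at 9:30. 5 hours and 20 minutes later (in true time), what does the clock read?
For every 60 true minutes, the faulty clock advances 60 - 6 = 54 minutes.
True elapsed: 5 hours and 20 minutes = 320 minutes.
Faulty clock advances: 320 x 54/60 = 288 minutes (drift: 32 minutes behind).
Shown time: 9:30 + 288 minutes = 2:18.

Final answer: 2:18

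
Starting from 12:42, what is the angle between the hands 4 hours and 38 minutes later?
First find the time 4 hours and 38 minutes after 12:42.
Total minutes: 12 x 60 + 42 + 4 x 60 + 38 = 1040.
1040 mod 720 = 320 minutes = 5:20.
Now compute the angle at 5:20:
Hour hand: 5 x 30 + 20 x 0.5 = 160 degrees
Minute hand: 20 x 6 = 120 degrees
Difference: |160 - 120| = 40 degrees
The angle is 40 degrees

Final answer: 40 degrees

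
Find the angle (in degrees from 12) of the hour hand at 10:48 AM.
The hour hand moves 30 degrees per hour and 0.5 degrees per minute.
At 10:48: (10) x 30 + 48 x 0.5 = 300 + 24 = 324 degrees

Final answer: 324 degrees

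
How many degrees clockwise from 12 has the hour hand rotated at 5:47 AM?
The hour hand moves 30 degrees per hour and 0.5 degrees per minute.
At 5:47: (5) x 30 + 47 x 0.5 = 150 + 23.5 = 173.5 degrees

Final answer: 173.5 degrees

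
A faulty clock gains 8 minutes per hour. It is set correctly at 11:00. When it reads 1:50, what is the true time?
For every 60 true minutes, the faulty clock advances 68 minutes, so 1 faulty-clock minute corresponds to 60/68 true minutes.
From 11:00 to 1:50 on the faulty dial is 170 minutes.
True elapsed: 170 x 60/68 = 150 minutes = 2 hours and 30 minutes.
True time: 11:00 + 2 hours and 30 minutes = 1:30.

Final answer: 1:30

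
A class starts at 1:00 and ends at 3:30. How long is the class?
From 1:00 to 3:30:
(3 x 60 + 30) - (1 x 60 + 0) = 210 - 60 = 150 minutes
= 2 hours and 30 minutes

Final answer: 2 hours and 30 minutes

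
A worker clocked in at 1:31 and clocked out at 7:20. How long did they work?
From 1:31 to 7:20:
(7 x 60 + 20) - (1 x 60 + 31) = 440 - 91 = 349 minutes
= 5 hours and 49 minutes

Final answer: 5 hours and 49 minutes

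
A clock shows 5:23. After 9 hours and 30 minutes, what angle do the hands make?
First find the time 9 hours and 30 minutes after 5:23.
Total minutes: 5 x 60 + 23 + 9 x 60 + 30 = 893.
893 mod 720 = 173 minutes = 2:53.
Now compute the angle at 2:53:
Hour hand: 2 x 30 + 53 x 0.5 = 86.5 degrees
Minute hand: 53 x 6 = 318 degrees
Difference: |86.5 - 318| = 231.5 degrees
Smaller angle: 360 - 231.5 = 128.5 degrees

Final answer: 128.5 degrees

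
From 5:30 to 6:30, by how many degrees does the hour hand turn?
The hour hand moves 0.5 degrees per minute.
Time elapsed: 6:30 - 5:30 = 60 minutes
Angular displacement: 60 x 0.5 = 30 degrees

Final answer: 30 degrees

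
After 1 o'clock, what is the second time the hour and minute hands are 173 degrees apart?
At t minutes past 1:00, the hour hand is at 30 x 1 + 0.5t degrees and the minute hand is at 6t degrees.
The smaller angle between them is 173 degrees when |30H - 5.5t| = 173 or |30H - 5.5t| = 187.
With H = 1, solve 30 x 1 - 5.5t = +/- target for each target:
  t = (30 x 1 - 173) / 5.5 = -26 (outside (0, 60))
  t = (30 x 1 + 173) / 5.5 = 36.91
  t = (30 x 1 - 187) / 5.5 = -28.55 (outside (0, 60))
  t = (30 x 1 + 187) / 5.5 = 39.45
Valid solutions in (0, 60): {36.91, 39.45} minutes.
The second occurrence is t = 39.45 minutes.
The hands form a 173-degree angle at 39.45 minutes past 1:00.

Final answer: 39.45 minutes past 1:00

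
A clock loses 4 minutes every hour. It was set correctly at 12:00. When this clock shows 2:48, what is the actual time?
For every 60 true minutes, the faulty clock advances 56 minutes, so 1 faulty-clock minute corresponds to 60/56 true minutes.
From 12:00 to 2:48 on the faulty dial is 168 minutes.
True elapsed: 168 x 60/56 = 180 minutes = 3 hours.
True time: 12:00 + 3 hours = 3:00.

Final answer: 3:00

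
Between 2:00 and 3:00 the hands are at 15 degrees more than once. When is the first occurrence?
At t minutes past 2:00, the hour hand is at 30 x 2 + 0.5t degrees and the minute hand is at 6t degrees.
The smaller angle between them is 15 degrees when |30H - 5.5t| = 15 or |30H - 5.5t| = 345.
With H = 2, solve 30 x 2 - 5.5t = +/- target for each target:
  t = (30 x 2 - 15) / 5.5 = 8.18
  t = (30 x 2 + 15) / 5.5 = 13.64
  t = (30 x 2 - 345) / 5.5 = -51.82 (outside (0, 60))
  t = (30 x 2 + 345) / 5.5 = 73.64 (outside (0, 60))
Valid solutions in (0, 60): {8.18, 13.64} minutes.
The first occurrence is t = 8.18 minutes.
The hands form a 15-degree angle at 8.18 minutes past 2:00.

Final answer: 8.18 minutes past 2:00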